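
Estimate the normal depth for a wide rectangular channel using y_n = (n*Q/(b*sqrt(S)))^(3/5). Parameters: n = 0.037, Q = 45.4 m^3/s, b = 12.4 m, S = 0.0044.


We use the wide-channel approximation y_n = (n*Q/(b*sqrt(S)))^(3/5).
sqrt(S) = sqrt(0.0044) = 0.066332.
Numerator: n*Q = 0.037 * 45.4 = 1.6798.
Denominator: b*sqrt(S) = 12.4 * 0.066332 = 0.822517.
arg = 2.0423.
y_n = 2.0423^(3/5) = 1.5348 m.

1.5348


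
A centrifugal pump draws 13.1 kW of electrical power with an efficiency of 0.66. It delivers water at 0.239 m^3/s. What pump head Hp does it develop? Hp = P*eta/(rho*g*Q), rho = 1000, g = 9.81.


Pump head formula: Hp = P * eta / (rho * g * Q).
Numerator: P * eta = 13.1 * 1000 * 0.66 = 8646.0 W.
Denominator: rho * g * Q = 1000 * 9.81 * 0.239 = 2344.59.
Hp = 8646.0 / 2344.59 = 3.69 m.

3.69


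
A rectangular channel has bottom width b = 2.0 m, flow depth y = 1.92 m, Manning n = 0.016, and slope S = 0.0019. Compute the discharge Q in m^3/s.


For a rectangular channel, the cross-sectional area A = b * y = 2.0 * 1.92 = 3.84 m^2.
The wetted perimeter P = b + 2y = 2.0 + 2*1.92 = 5.84 m.
Hydraulic radius R = A/P = 3.84/5.84 = 0.6575 m.
Velocity V = (1/n)*R^(2/3)*S^(1/2) = (1/0.016)*0.6575^(2/3)*0.0019^(1/2) = 2.06 m/s.
Discharge Q = A * V = 3.84 * 2.06 = 7.91 m^3/s.

7.91


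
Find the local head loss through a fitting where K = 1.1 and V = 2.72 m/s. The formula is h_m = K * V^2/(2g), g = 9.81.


Minor loss formula: h_m = K * V^2/(2g).
V^2 = 2.72^2 = 7.3984.
V^2/(2g) = 7.3984 / 19.62 = 0.3771 m.
h_m = 1.1 * 0.3771 = 0.4148 m.

0.4148


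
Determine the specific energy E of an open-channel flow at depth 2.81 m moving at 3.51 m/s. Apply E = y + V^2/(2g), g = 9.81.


Specific energy E = y + V^2/(2g).
Velocity head = V^2/(2g) = 3.51^2 / (2*9.81) = 12.3201 / 19.62 = 0.6279 m.
E = 2.81 + 0.6279 = 3.4379 m.

3.4379


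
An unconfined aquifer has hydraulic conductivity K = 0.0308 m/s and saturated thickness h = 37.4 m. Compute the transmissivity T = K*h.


Transmissivity is defined as T = K * h.
T = 0.0308 * 37.4
  = 1.1519 m^2/s.

1.1519


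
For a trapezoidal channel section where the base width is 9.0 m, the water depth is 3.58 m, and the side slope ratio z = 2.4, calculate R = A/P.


For a trapezoidal section with side slope z:
A = (b + z*y)*y = (9.0 + 2.4*3.58)*3.58 = 62.979 m^2.
P = b + 2*y*sqrt(1 + z^2) = 9.0 + 2*3.58*sqrt(1 + 2.4^2) = 27.616 m.
R = A/P = 62.979 / 27.616 = 2.2805 m.

2.2805


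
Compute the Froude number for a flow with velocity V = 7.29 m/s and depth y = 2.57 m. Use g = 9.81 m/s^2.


The Froude number is defined as Fr = V / sqrt(g*y).
g*y = 9.81 * 2.57 = 25.2117.
sqrt(g*y) = sqrt(25.2117) = 5.0211.
Fr = 7.29 / 5.0211 = 1.4519.

1.4519


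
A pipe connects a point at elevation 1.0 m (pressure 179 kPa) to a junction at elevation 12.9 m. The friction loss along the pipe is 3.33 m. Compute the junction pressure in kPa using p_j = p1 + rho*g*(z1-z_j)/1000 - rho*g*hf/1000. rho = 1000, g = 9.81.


Junction pressure: p_j = p1 + rho*g*(z1 - z_j)/1000 - rho*g*hf/1000.
Elevation term = 1000*9.81*(1.0 - 12.9)/1000 = -116.739 kPa.
Friction term = 1000*9.81*3.33/1000 = 32.667 kPa.
p_j = 179 + -116.739 - 32.667 = 29.59 kPa.

29.59


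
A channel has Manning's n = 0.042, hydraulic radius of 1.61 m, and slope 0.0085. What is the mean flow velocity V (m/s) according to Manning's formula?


Manning's equation gives V = (1/n) * R^(2/3) * S^(1/2).
First, compute R^(2/3) = 1.61^(2/3) = 1.3737.
Next, S^(1/2) = 0.0085^(1/2) = 0.092195.
Then 1/n = 1/0.042 = 23.81.
V = 23.81 * 1.3737 * 0.092195 = 3.0154 m/s.

3.0154


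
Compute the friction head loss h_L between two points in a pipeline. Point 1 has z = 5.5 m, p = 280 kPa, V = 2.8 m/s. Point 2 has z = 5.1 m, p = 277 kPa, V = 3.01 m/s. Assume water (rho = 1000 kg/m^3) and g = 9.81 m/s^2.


Total head at each section: H = z + p/(rho*g) + V^2/(2g).
H1 = 5.5 + 280*1000/(1000*9.81) + 2.8^2/(2*9.81)
   = 5.5 + 28.542 + 0.3996
   = 34.442 m.
H2 = 5.1 + 277*1000/(1000*9.81) + 3.01^2/(2*9.81)
   = 5.1 + 28.236 + 0.4618
   = 33.798 m.
h_L = H1 - H2 = 34.442 - 33.798 = 0.644 m.

0.644


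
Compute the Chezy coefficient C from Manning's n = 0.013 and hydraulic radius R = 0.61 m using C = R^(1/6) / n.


The Chezy coefficient relates to Manning's n through C = R^(1/6) / n.
R^(1/6) = 0.61^(1/6) = 0.920919.
C = 0.920919 / 0.013 = 70.84 m^(1/2)/s.

70.84


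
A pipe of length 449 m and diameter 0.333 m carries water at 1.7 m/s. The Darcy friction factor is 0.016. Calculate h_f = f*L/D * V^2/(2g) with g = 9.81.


Darcy-Weisbach equation: h_f = f * (L/D) * V^2/(2g).
f * L/D = 0.016 * 449/0.333 = 21.5736.
V^2/(2g) = 1.7^2 / (2*9.81) = 2.89 / 19.62 = 0.1473 m.
h_f = 21.5736 * 0.1473 = 3.178 m.

3.178


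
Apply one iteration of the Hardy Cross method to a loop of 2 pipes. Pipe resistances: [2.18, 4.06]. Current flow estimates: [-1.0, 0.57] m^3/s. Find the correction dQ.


Numerator terms (r*Q*|Q|): 2.18*-1.0*|-1.0| = -2.18; 4.06*0.57*|0.57| = 1.3191.
Sum of numerator = -0.8609.
Denominator terms (r*|Q|): 2.18*|-1.0| = 2.18; 4.06*|0.57| = 2.3142.
2 * sum of denominator = 2 * 4.4942 = 8.9884.
dQ = --0.8609 / 8.9884 = 0.0958 m^3/s.

0.0958


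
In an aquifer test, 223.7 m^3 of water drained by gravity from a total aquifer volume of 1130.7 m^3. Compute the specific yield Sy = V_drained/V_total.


Specific yield Sy = Volume drained / Total volume.
Sy = 223.7 / 1130.7
   = 0.1978.

0.1978


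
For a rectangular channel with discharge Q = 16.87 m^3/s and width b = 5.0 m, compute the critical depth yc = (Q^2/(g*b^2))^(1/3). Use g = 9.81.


Using yc = (Q^2 / (g * b^2))^(1/3):
Q^2 = 16.87^2 = 284.6.
g * b^2 = 9.81 * 5.0^2 = 9.81 * 25.0 = 245.25.
Q^2 / (g*b^2) = 284.6 / 245.25 = 1.1604.
yc = 1.1604^(1/3) = 1.0508 m.

1.0508


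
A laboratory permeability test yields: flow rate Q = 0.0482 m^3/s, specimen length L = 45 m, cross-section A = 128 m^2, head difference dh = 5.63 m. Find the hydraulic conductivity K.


From K = Q*L / (A*dh):
Numerator: Q*L = 0.0482 * 45 = 2.169.
Denominator: A*dh = 128 * 5.63 = 720.64.
K = 2.169 / 720.64 = 0.00301 m/s.

0.00301


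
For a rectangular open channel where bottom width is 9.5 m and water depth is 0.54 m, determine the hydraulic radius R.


For a rectangular section:
Flow area A = b * y = 9.5 * 0.54 = 5.13 m^2.
Wetted perimeter P = b + 2y = 9.5 + 2*0.54 = 10.58 m.
Hydraulic radius R = A/P = 5.13 / 10.58 = 0.4849 m.

0.4849


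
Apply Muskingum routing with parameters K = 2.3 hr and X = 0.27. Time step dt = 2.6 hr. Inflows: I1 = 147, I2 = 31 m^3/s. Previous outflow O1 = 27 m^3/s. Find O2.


Muskingum coefficients:
denom = 2*K*(1-X) + dt = 2*2.3*(1-0.27) + 2.6 = 5.958.
C0 = (dt - 2*K*X)/denom = (2.6 - 2*2.3*0.27)/5.958 = 0.2279.
C1 = (dt + 2*K*X)/denom = (2.6 + 2*2.3*0.27)/5.958 = 0.6448.
C2 = (2*K*(1-X) - dt)/denom = 0.1272.
O2 = C0*I2 + C1*I1 + C2*O1
   = 0.2279*31 + 0.6448*147 + 0.1272*27
   = 105.29 m^3/s.

105.29


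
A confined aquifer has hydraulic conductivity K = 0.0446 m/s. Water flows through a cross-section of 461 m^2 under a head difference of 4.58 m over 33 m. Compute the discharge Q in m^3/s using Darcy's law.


Darcy's law: Q = K * A * i, where i = dh/L.
Hydraulic gradient i = 4.58 / 33 = 0.138788.
Q = 0.0446 * 461 * 0.138788
  = 2.8536 m^3/s.

2.8536


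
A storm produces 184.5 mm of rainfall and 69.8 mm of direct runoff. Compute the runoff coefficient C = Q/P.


The runoff coefficient C = runoff depth / rainfall depth.
C = 69.8 / 184.5
  = 0.3783.

0.3783


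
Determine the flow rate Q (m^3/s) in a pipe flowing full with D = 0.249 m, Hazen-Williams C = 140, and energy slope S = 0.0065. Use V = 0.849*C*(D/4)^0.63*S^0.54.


For a full circular pipe, R = D/4 = 0.249/4 = 0.0622 m.
V = 0.849 * 140 * 0.0622^0.63 * 0.0065^0.54
  = 0.849 * 140 * 0.173903 * 0.065913
  = 1.3624 m/s.
Pipe area A = pi*D^2/4 = pi*0.249^2/4 = 0.0487 m^2.
Q = A * V = 0.0487 * 1.3624 = 0.0663 m^3/s.

0.0663


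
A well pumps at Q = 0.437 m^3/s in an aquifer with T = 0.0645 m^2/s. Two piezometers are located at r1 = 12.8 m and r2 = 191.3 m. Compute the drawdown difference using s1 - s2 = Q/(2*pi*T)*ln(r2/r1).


Thiem equation: s1 - s2 = Q/(2*pi*T) * ln(r2/r1).
ln(r2/r1) = ln(191.3/12.8) = 2.7044.
Q/(2*pi*T) = 0.437 / (2*pi*0.0645) = 0.437 / 0.4053 = 1.0783.
s1 - s2 = 1.0783 * 2.7044 = 2.9162 m.

2.9162


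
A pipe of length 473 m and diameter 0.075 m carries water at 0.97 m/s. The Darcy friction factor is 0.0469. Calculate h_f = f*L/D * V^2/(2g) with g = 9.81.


Darcy-Weisbach equation: h_f = f * (L/D) * V^2/(2g).
f * L/D = 0.0469 * 473/0.075 = 295.7827.
V^2/(2g) = 0.97^2 / (2*9.81) = 0.9409 / 19.62 = 0.048 m.
h_f = 295.7827 * 0.048 = 14.185 m.

14.185


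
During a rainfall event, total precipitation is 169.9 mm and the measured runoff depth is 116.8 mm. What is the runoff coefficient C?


The runoff coefficient C = runoff depth / rainfall depth.
C = 116.8 / 169.9
  = 0.6875.

0.6875


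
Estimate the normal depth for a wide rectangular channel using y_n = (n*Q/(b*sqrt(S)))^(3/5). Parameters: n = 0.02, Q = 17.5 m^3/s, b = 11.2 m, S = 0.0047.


We use the wide-channel approximation y_n = (n*Q/(b*sqrt(S)))^(3/5).
sqrt(S) = sqrt(0.0047) = 0.068557.
Numerator: n*Q = 0.02 * 17.5 = 0.35.
Denominator: b*sqrt(S) = 11.2 * 0.068557 = 0.767838.
arg = 0.4558.
y_n = 0.4558^(3/5) = 0.6241 m.

0.6241


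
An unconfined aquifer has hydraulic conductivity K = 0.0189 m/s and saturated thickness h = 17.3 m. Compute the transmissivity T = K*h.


Transmissivity is defined as T = K * h.
T = 0.0189 * 17.3
  = 0.327 m^2/s.

0.327


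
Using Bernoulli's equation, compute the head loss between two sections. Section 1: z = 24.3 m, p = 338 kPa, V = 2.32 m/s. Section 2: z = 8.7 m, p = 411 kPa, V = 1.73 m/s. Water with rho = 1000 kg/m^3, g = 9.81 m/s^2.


Total head at each section: H = z + p/(rho*g) + V^2/(2g).
H1 = 24.3 + 338*1000/(1000*9.81) + 2.32^2/(2*9.81)
   = 24.3 + 34.455 + 0.2743
   = 59.029 m.
H2 = 8.7 + 411*1000/(1000*9.81) + 1.73^2/(2*9.81)
   = 8.7 + 41.896 + 0.1525
   = 50.749 m.
h_L = H1 - H2 = 59.029 - 50.749 = 8.28 m.

8.28


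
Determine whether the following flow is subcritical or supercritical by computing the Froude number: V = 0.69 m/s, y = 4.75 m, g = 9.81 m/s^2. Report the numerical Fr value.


The Froude number is defined as Fr = V / sqrt(g*y).
g*y = 9.81 * 4.75 = 46.5975.
sqrt(g*y) = sqrt(46.5975) = 6.8262.
Fr = 0.69 / 6.8262 = 0.1011.
Since Fr < 1, the flow is subcritical.

0.1011


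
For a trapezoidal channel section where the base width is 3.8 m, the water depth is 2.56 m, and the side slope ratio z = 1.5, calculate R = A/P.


For a trapezoidal section with side slope z:
A = (b + z*y)*y = (3.8 + 1.5*2.56)*2.56 = 19.558 m^2.
P = b + 2*y*sqrt(1 + z^2) = 3.8 + 2*2.56*sqrt(1 + 1.5^2) = 13.03 m.
R = A/P = 19.558 / 13.03 = 1.501 m.

1.501


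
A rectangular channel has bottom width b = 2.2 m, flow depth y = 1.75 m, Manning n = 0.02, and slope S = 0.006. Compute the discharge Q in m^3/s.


For a rectangular channel, the cross-sectional area A = b * y = 2.2 * 1.75 = 3.85 m^2.
The wetted perimeter P = b + 2y = 2.2 + 2*1.75 = 5.7 m.
Hydraulic radius R = A/P = 3.85/5.7 = 0.6754 m.
Velocity V = (1/n)*R^(2/3)*S^(1/2) = (1/0.02)*0.6754^(2/3)*0.006^(1/2) = 2.9815 m/s.
Discharge Q = A * V = 3.85 * 2.9815 = 11.479 m^3/s.

11.479


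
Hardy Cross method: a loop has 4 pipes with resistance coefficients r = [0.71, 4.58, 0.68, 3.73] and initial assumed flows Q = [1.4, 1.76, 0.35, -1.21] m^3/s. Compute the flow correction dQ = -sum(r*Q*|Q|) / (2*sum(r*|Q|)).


Numerator terms (r*Q*|Q|): 0.71*1.4*|1.4| = 1.3916; 4.58*1.76*|1.76| = 14.187; 0.68*0.35*|0.35| = 0.0833; 3.73*-1.21*|-1.21| = -5.4611.
Sum of numerator = 10.2008.
Denominator terms (r*|Q|): 0.71*|1.4| = 0.994; 4.58*|1.76| = 8.0608; 0.68*|0.35| = 0.238; 3.73*|-1.21| = 4.5133.
2 * sum of denominator = 2 * 13.8061 = 27.6122.
dQ = -10.2008 / 27.6122 = -0.3694 m^3/s.

-0.3694


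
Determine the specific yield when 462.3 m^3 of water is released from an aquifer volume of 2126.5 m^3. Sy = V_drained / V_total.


Specific yield Sy = Volume drained / Total volume.
Sy = 462.3 / 2126.5
   = 0.2174.

0.2174


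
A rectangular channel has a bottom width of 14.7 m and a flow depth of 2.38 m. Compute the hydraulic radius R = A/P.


For a rectangular section:
Flow area A = b * y = 14.7 * 2.38 = 34.99 m^2.
Wetted perimeter P = b + 2y = 14.7 + 2*2.38 = 19.46 m.
Hydraulic radius R = A/P = 34.99 / 19.46 = 1.7978 m.

1.7978


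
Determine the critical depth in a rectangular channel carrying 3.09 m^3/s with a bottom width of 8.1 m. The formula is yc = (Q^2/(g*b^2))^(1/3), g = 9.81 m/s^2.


Using yc = (Q^2 / (g * b^2))^(1/3):
Q^2 = 3.09^2 = 9.55.
g * b^2 = 9.81 * 8.1^2 = 9.81 * 65.61 = 643.63.
Q^2 / (g*b^2) = 9.55 / 643.63 = 0.0148.
yc = 0.0148^(1/3) = 0.2457 m.

0.2457


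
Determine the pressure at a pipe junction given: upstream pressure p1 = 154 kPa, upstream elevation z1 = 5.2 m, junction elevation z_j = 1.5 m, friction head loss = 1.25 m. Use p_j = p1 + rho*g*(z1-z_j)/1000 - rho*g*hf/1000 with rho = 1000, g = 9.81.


Junction pressure: p_j = p1 + rho*g*(z1 - z_j)/1000 - rho*g*hf/1000.
Elevation term = 1000*9.81*(5.2 - 1.5)/1000 = 36.297 kPa.
Friction term = 1000*9.81*1.25/1000 = 12.262 kPa.
p_j = 154 + 36.297 - 12.262 = 178.03 kPa.

178.03


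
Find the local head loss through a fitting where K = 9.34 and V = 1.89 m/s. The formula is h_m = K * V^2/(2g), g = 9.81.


Minor loss formula: h_m = K * V^2/(2g).
V^2 = 1.89^2 = 3.5721.
V^2/(2g) = 3.5721 / 19.62 = 0.1821 m.
h_m = 9.34 * 0.1821 = 1.7005 m.

1.7005


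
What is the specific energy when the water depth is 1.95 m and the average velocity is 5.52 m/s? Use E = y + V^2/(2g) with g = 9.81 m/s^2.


Specific energy E = y + V^2/(2g).
Velocity head = V^2/(2g) = 5.52^2 / (2*9.81) = 30.4704 / 19.62 = 1.553 m.
E = 1.95 + 1.553 = 3.503 m.

3.503


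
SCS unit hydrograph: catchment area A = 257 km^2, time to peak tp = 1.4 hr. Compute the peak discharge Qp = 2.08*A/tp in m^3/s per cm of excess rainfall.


SCS formula: Qp = 2.08 * A / tp.
Qp = 2.08 * 257 / 1.4
   = 534.56 / 1.4
   = 381.83 m^3/s per cm.

381.83


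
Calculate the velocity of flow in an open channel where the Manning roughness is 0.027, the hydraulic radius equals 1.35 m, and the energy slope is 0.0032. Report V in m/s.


Manning's equation gives V = (1/n) * R^(2/3) * S^(1/2).
First, compute R^(2/3) = 1.35^(2/3) = 1.2215.
Next, S^(1/2) = 0.0032^(1/2) = 0.056569.
Then 1/n = 1/0.027 = 37.04.
V = 37.04 * 1.2215 * 0.056569 = 2.5592 m/s.

2.5592


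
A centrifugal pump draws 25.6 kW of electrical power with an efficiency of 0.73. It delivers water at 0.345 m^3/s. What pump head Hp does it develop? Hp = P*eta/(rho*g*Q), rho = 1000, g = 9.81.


Pump head formula: Hp = P * eta / (rho * g * Q).
Numerator: P * eta = 25.6 * 1000 * 0.73 = 18688.0 W.
Denominator: rho * g * Q = 1000 * 9.81 * 0.345 = 3384.45.
Hp = 18688.0 / 3384.45 = 5.52 m.

5.52


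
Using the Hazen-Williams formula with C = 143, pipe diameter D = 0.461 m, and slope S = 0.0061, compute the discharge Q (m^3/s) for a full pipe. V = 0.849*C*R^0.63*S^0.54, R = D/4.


For a full circular pipe, R = D/4 = 0.461/4 = 0.1153 m.
V = 0.849 * 143 * 0.1153^0.63 * 0.0061^0.54
  = 0.849 * 143 * 0.25635 * 0.063691
  = 1.9822 m/s.
Pipe area A = pi*D^2/4 = pi*0.461^2/4 = 0.1669 m^2.
Q = A * V = 0.1669 * 1.9822 = 0.3309 m^3/s.

0.3309


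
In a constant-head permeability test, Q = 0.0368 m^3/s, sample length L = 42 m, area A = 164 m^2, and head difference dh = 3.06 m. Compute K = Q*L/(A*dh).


From K = Q*L / (A*dh):
Numerator: Q*L = 0.0368 * 42 = 1.5456.
Denominator: A*dh = 164 * 3.06 = 501.84.
K = 1.5456 / 501.84 = 0.00308 m/s.

0.00308


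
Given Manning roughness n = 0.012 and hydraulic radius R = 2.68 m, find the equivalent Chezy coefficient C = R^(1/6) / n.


The Chezy coefficient relates to Manning's n through C = R^(1/6) / n.
R^(1/6) = 2.68^(1/6) = 1.178571.
C = 1.178571 / 0.012 = 98.21 m^(1/2)/s.

98.21


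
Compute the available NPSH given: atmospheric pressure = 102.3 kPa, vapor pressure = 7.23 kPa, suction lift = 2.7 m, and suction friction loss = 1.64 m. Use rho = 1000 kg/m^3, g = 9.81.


NPSHa = p_atm/(rho*g) - z_s - hf_s - p_vap/(rho*g).
p_atm/(rho*g) = 102.3*1000 / (1000*9.81) = 10.428 m.
p_vap/(rho*g) = 7.23*1000 / (1000*9.81) = 0.737 m.
NPSHa = 10.428 - 2.7 - 1.64 - 0.737
      = 5.35 m.

5.35


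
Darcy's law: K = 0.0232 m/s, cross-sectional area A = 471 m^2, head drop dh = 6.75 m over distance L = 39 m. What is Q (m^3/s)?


Darcy's law: Q = K * A * i, where i = dh/L.
Hydraulic gradient i = 6.75 / 39 = 0.173077.
Q = 0.0232 * 471 * 0.173077
  = 1.8912 m^3/s.

1.8912


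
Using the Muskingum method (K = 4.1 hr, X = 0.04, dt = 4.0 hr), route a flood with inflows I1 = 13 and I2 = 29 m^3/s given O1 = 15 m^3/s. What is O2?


Muskingum coefficients:
denom = 2*K*(1-X) + dt = 2*4.1*(1-0.04) + 4.0 = 11.872.
C0 = (dt - 2*K*X)/denom = (4.0 - 2*4.1*0.04)/11.872 = 0.3093.
C1 = (dt + 2*K*X)/denom = (4.0 + 2*4.1*0.04)/11.872 = 0.3646.
C2 = (2*K*(1-X) - dt)/denom = 0.3261.
O2 = C0*I2 + C1*I1 + C2*O1
   = 0.3093*29 + 0.3646*13 + 0.3261*15
   = 18.6 m^3/s.

18.6


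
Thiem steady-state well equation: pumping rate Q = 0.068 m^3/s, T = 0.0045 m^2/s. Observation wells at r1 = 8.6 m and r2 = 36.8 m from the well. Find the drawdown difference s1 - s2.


Thiem equation: s1 - s2 = Q/(2*pi*T) * ln(r2/r1).
ln(r2/r1) = ln(36.8/8.6) = 1.4537.
Q/(2*pi*T) = 0.068 / (2*pi*0.0045) = 0.068 / 0.0283 = 2.405.
s1 - s2 = 2.405 * 1.4537 = 3.4962 m.

3.4962


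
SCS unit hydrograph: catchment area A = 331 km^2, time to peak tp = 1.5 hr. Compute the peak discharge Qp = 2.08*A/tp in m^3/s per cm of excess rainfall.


SCS formula: Qp = 2.08 * A / tp.
Qp = 2.08 * 331 / 1.5
   = 688.48 / 1.5
   = 458.99 m^3/s per cm.

458.99


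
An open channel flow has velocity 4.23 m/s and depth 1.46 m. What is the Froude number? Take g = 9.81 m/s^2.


The Froude number is defined as Fr = V / sqrt(g*y).
g*y = 9.81 * 1.46 = 14.3226.
sqrt(g*y) = sqrt(14.3226) = 3.7845.
Fr = 4.23 / 3.7845 = 1.1177.

1.1177


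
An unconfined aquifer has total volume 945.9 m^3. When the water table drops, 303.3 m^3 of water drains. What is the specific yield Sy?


Specific yield Sy = Volume drained / Total volume.
Sy = 303.3 / 945.9
   = 0.3206.

0.3206


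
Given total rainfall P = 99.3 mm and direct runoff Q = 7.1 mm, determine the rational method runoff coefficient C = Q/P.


The runoff coefficient C = runoff depth / rainfall depth.
C = 7.1 / 99.3
  = 0.0715.

0.0715


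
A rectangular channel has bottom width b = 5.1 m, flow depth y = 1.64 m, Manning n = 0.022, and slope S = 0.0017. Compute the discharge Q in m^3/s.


For a rectangular channel, the cross-sectional area A = b * y = 5.1 * 1.64 = 8.36 m^2.
The wetted perimeter P = b + 2y = 5.1 + 2*1.64 = 8.38 m.
Hydraulic radius R = A/P = 8.36/8.38 = 0.9981 m.
Velocity V = (1/n)*R^(2/3)*S^(1/2) = (1/0.022)*0.9981^(2/3)*0.0017^(1/2) = 1.8718 m/s.
Discharge Q = A * V = 8.36 * 1.8718 = 15.655 m^3/s.

15.655


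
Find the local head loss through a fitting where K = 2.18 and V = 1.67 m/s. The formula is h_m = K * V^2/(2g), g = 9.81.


Minor loss formula: h_m = K * V^2/(2g).
V^2 = 1.67^2 = 2.7889.
V^2/(2g) = 2.7889 / 19.62 = 0.1421 m.
h_m = 2.18 * 0.1421 = 0.3099 m.

0.3099


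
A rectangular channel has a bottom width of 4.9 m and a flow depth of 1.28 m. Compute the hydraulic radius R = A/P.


For a rectangular section:
Flow area A = b * y = 4.9 * 1.28 = 6.27 m^2.
Wetted perimeter P = b + 2y = 4.9 + 2*1.28 = 7.46 m.
Hydraulic radius R = A/P = 6.27 / 7.46 = 0.8408 m.

0.8408


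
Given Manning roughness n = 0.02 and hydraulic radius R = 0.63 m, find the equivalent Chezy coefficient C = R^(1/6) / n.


The Chezy coefficient relates to Manning's n through C = R^(1/6) / n.
R^(1/6) = 0.63^(1/6) = 0.925884.
C = 0.925884 / 0.02 = 46.29 m^(1/2)/s.

46.29


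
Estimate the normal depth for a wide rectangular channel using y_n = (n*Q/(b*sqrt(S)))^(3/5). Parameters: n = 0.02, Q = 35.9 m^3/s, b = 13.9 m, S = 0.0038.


We use the wide-channel approximation y_n = (n*Q/(b*sqrt(S)))^(3/5).
sqrt(S) = sqrt(0.0038) = 0.061644.
Numerator: n*Q = 0.02 * 35.9 = 0.718.
Denominator: b*sqrt(S) = 13.9 * 0.061644 = 0.856852.
arg = 0.8379.
y_n = 0.8379^(3/5) = 0.8994 m.

0.8994


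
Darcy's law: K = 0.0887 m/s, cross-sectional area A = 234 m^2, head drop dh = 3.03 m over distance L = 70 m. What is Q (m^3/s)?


Darcy's law: Q = K * A * i, where i = dh/L.
Hydraulic gradient i = 3.03 / 70 = 0.043286.
Q = 0.0887 * 234 * 0.043286
  = 0.8984 m^3/s.

0.8984


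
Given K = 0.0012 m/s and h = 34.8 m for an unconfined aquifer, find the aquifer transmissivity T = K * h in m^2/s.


Transmissivity is defined as T = K * h.
T = 0.0012 * 34.8
  = 0.0418 m^2/s.

0.0418


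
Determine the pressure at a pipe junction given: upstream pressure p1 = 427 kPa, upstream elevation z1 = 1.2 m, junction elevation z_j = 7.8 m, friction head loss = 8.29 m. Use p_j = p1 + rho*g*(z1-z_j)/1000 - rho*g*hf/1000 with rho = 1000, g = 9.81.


Junction pressure: p_j = p1 + rho*g*(z1 - z_j)/1000 - rho*g*hf/1000.
Elevation term = 1000*9.81*(1.2 - 7.8)/1000 = -64.746 kPa.
Friction term = 1000*9.81*8.29/1000 = 81.325 kPa.
p_j = 427 + -64.746 - 81.325 = 280.93 kPa.

280.93


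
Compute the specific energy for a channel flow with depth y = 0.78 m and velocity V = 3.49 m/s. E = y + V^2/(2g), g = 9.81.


Specific energy E = y + V^2/(2g).
Velocity head = V^2/(2g) = 3.49^2 / (2*9.81) = 12.1801 / 19.62 = 0.6208 m.
E = 0.78 + 0.6208 = 1.4008 m.

1.4008


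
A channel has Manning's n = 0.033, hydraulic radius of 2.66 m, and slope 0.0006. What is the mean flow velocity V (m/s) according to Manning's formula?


Manning's equation gives V = (1/n) * R^(2/3) * S^(1/2).
First, compute R^(2/3) = 2.66^(2/3) = 1.9198.
Next, S^(1/2) = 0.0006^(1/2) = 0.024495.
Then 1/n = 1/0.033 = 30.3.
V = 30.3 * 1.9198 * 0.024495 = 1.425 m/s.

1.425


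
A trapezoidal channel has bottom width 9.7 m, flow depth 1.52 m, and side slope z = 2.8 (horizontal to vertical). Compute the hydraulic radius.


For a trapezoidal section with side slope z:
A = (b + z*y)*y = (9.7 + 2.8*1.52)*1.52 = 21.213 m^2.
P = b + 2*y*sqrt(1 + z^2) = 9.7 + 2*1.52*sqrt(1 + 2.8^2) = 18.739 m.
R = A/P = 21.213 / 18.739 = 1.1321 m.

1.1321


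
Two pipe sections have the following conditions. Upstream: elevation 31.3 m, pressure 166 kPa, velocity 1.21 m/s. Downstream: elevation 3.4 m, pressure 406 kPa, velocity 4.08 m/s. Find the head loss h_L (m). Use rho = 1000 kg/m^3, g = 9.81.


Total head at each section: H = z + p/(rho*g) + V^2/(2g).
H1 = 31.3 + 166*1000/(1000*9.81) + 1.21^2/(2*9.81)
   = 31.3 + 16.922 + 0.0746
   = 48.296 m.
H2 = 3.4 + 406*1000/(1000*9.81) + 4.08^2/(2*9.81)
   = 3.4 + 41.386 + 0.8484
   = 45.635 m.
h_L = H1 - H2 = 48.296 - 45.635 = 2.661 m.

2.661


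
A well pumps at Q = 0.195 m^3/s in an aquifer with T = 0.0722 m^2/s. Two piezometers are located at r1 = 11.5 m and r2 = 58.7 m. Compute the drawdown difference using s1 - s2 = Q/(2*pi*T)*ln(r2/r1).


Thiem equation: s1 - s2 = Q/(2*pi*T) * ln(r2/r1).
ln(r2/r1) = ln(58.7/11.5) = 1.6301.
Q/(2*pi*T) = 0.195 / (2*pi*0.0722) = 0.195 / 0.4536 = 0.4299.
s1 - s2 = 0.4299 * 1.6301 = 0.7007 m.

0.7007


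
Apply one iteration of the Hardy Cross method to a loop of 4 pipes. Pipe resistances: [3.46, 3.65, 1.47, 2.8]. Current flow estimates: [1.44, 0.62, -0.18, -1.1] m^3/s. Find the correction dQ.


Numerator terms (r*Q*|Q|): 3.46*1.44*|1.44| = 7.1747; 3.65*0.62*|0.62| = 1.4031; 1.47*-0.18*|-0.18| = -0.0476; 2.8*-1.1*|-1.1| = -3.388.
Sum of numerator = 5.1421.
Denominator terms (r*|Q|): 3.46*|1.44| = 4.9824; 3.65*|0.62| = 2.263; 1.47*|-0.18| = 0.2646; 2.8*|-1.1| = 3.08.
2 * sum of denominator = 2 * 10.59 = 21.18.
dQ = -5.1421 / 21.18 = -0.2428 m^3/s.

-0.2428


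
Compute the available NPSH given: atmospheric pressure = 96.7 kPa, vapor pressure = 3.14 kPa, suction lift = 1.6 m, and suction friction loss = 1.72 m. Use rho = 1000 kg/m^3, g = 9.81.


NPSHa = p_atm/(rho*g) - z_s - hf_s - p_vap/(rho*g).
p_atm/(rho*g) = 96.7*1000 / (1000*9.81) = 9.857 m.
p_vap/(rho*g) = 3.14*1000 / (1000*9.81) = 0.32 m.
NPSHa = 9.857 - 1.6 - 1.72 - 0.32
      = 6.22 m.

6.22


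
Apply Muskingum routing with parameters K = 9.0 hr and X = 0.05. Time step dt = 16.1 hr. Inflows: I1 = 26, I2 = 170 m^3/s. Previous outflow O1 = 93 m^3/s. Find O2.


Muskingum coefficients:
denom = 2*K*(1-X) + dt = 2*9.0*(1-0.05) + 16.1 = 33.2.
C0 = (dt - 2*K*X)/denom = (16.1 - 2*9.0*0.05)/33.2 = 0.4578.
C1 = (dt + 2*K*X)/denom = (16.1 + 2*9.0*0.05)/33.2 = 0.512.
C2 = (2*K*(1-X) - dt)/denom = 0.0301.
O2 = C0*I2 + C1*I1 + C2*O1
   = 0.4578*170 + 0.512*26 + 0.0301*93
   = 93.95 m^3/s.

93.95


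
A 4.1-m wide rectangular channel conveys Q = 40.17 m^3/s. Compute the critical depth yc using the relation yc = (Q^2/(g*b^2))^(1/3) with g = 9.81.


Using yc = (Q^2 / (g * b^2))^(1/3):
Q^2 = 40.17^2 = 1613.63.
g * b^2 = 9.81 * 4.1^2 = 9.81 * 16.81 = 164.91.
Q^2 / (g*b^2) = 1613.63 / 164.91 = 9.7849.
yc = 9.7849^(1/3) = 2.1389 m.

2.1389


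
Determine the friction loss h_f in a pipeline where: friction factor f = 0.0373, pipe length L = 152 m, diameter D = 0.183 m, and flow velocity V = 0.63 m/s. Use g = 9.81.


Darcy-Weisbach equation: h_f = f * (L/D) * V^2/(2g).
f * L/D = 0.0373 * 152/0.183 = 30.9814.
V^2/(2g) = 0.63^2 / (2*9.81) = 0.3969 / 19.62 = 0.0202 m.
h_f = 30.9814 * 0.0202 = 0.627 m.

0.627


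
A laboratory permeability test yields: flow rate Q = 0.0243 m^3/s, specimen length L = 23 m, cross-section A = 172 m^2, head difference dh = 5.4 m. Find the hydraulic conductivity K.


From K = Q*L / (A*dh):
Numerator: Q*L = 0.0243 * 23 = 0.5589.
Denominator: A*dh = 172 * 5.4 = 928.8.
K = 0.5589 / 928.8 = 0.000602 m/s.

0.000602


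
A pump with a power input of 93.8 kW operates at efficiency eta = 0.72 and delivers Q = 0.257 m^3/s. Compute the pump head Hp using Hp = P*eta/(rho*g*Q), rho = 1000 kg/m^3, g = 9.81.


Pump head formula: Hp = P * eta / (rho * g * Q).
Numerator: P * eta = 93.8 * 1000 * 0.72 = 67536.0 W.
Denominator: rho * g * Q = 1000 * 9.81 * 0.257 = 2521.17.
Hp = 67536.0 / 2521.17 = 26.79 m.

26.79


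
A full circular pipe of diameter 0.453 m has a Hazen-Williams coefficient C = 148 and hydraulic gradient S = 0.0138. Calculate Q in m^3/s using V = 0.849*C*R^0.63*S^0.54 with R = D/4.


For a full circular pipe, R = D/4 = 0.453/4 = 0.1133 m.
V = 0.849 * 148 * 0.1133^0.63 * 0.0138^0.54
  = 0.849 * 148 * 0.253539 * 0.098977
  = 3.1532 m/s.
Pipe area A = pi*D^2/4 = pi*0.453^2/4 = 0.1612 m^2.
Q = A * V = 0.1612 * 3.1532 = 0.5082 m^3/s.

0.5082


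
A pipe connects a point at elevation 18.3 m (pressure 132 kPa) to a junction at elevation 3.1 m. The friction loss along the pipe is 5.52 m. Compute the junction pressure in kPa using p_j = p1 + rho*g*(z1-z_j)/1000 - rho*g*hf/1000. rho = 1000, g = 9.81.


Junction pressure: p_j = p1 + rho*g*(z1 - z_j)/1000 - rho*g*hf/1000.
Elevation term = 1000*9.81*(18.3 - 3.1)/1000 = 149.112 kPa.
Friction term = 1000*9.81*5.52/1000 = 54.151 kPa.
p_j = 132 + 149.112 - 54.151 = 226.96 kPa.

226.96


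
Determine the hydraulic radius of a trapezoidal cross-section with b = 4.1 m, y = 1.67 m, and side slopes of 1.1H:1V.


For a trapezoidal section with side slope z:
A = (b + z*y)*y = (4.1 + 1.1*1.67)*1.67 = 9.915 m^2.
P = b + 2*y*sqrt(1 + z^2) = 4.1 + 2*1.67*sqrt(1 + 1.1^2) = 9.065 m.
R = A/P = 9.915 / 9.065 = 1.0937 m.

1.0937


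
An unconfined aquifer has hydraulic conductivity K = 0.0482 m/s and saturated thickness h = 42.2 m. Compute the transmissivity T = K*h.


Transmissivity is defined as T = K * h.
T = 0.0482 * 42.2
  = 2.034 m^2/s.

2.034


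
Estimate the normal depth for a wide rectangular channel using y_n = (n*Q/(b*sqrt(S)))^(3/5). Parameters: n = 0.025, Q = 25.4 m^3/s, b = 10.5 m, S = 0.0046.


We use the wide-channel approximation y_n = (n*Q/(b*sqrt(S)))^(3/5).
sqrt(S) = sqrt(0.0046) = 0.067823.
Numerator: n*Q = 0.025 * 25.4 = 0.635.
Denominator: b*sqrt(S) = 10.5 * 0.067823 = 0.712141.
arg = 0.8917.
y_n = 0.8917^(3/5) = 0.9335 m.

0.9335


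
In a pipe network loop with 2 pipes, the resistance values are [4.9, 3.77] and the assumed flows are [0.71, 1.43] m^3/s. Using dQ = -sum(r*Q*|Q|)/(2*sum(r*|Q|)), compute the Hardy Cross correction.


Numerator terms (r*Q*|Q|): 4.9*0.71*|0.71| = 2.4701; 3.77*1.43*|1.43| = 7.7093.
Sum of numerator = 10.1794.
Denominator terms (r*|Q|): 4.9*|0.71| = 3.479; 3.77*|1.43| = 5.3911.
2 * sum of denominator = 2 * 8.8701 = 17.7402.
dQ = -10.1794 / 17.7402 = -0.5738 m^3/s.

-0.5738


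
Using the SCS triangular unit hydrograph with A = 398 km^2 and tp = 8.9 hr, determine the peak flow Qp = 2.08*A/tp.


SCS formula: Qp = 2.08 * A / tp.
Qp = 2.08 * 398 / 8.9
   = 827.84 / 8.9
   = 93.02 m^3/s per cm.

93.02


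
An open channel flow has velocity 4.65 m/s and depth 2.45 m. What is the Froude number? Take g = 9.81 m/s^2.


The Froude number is defined as Fr = V / sqrt(g*y).
g*y = 9.81 * 2.45 = 24.0345.
sqrt(g*y) = sqrt(24.0345) = 4.9025.
Fr = 4.65 / 4.9025 = 0.9485.

0.9485


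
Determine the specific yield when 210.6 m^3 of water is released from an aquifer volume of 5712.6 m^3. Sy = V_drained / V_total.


Specific yield Sy = Volume drained / Total volume.
Sy = 210.6 / 5712.6
   = 0.0369.

0.0369


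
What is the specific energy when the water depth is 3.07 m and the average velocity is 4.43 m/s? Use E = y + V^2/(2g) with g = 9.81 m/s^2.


Specific energy E = y + V^2/(2g).
Velocity head = V^2/(2g) = 4.43^2 / (2*9.81) = 19.6249 / 19.62 = 1.0002 m.
E = 3.07 + 1.0002 = 4.0702 m.

4.0702


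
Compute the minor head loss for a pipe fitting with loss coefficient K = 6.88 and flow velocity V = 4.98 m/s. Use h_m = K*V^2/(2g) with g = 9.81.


Minor loss formula: h_m = K * V^2/(2g).
V^2 = 4.98^2 = 24.8004.
V^2/(2g) = 24.8004 / 19.62 = 1.264 m.
h_m = 6.88 * 1.264 = 8.6966 m.

8.6966


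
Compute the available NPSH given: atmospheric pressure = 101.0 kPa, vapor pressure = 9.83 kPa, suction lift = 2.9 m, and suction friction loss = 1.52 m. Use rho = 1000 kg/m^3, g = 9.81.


NPSHa = p_atm/(rho*g) - z_s - hf_s - p_vap/(rho*g).
p_atm/(rho*g) = 101.0*1000 / (1000*9.81) = 10.296 m.
p_vap/(rho*g) = 9.83*1000 / (1000*9.81) = 1.002 m.
NPSHa = 10.296 - 2.9 - 1.52 - 1.002
      = 4.87 m.

4.87


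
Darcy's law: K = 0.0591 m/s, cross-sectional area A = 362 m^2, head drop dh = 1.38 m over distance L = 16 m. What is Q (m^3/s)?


Darcy's law: Q = K * A * i, where i = dh/L.
Hydraulic gradient i = 1.38 / 16 = 0.08625.
Q = 0.0591 * 362 * 0.08625
  = 1.8452 m^3/s.

1.8452


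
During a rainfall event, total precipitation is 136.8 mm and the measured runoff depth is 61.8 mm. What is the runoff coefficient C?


The runoff coefficient C = runoff depth / rainfall depth.
C = 61.8 / 136.8
  = 0.4518.

0.4518


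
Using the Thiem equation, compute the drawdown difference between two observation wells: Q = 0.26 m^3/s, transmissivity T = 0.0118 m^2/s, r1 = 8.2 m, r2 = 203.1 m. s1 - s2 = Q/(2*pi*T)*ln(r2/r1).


Thiem equation: s1 - s2 = Q/(2*pi*T) * ln(r2/r1).
ln(r2/r1) = ln(203.1/8.2) = 3.2096.
Q/(2*pi*T) = 0.26 / (2*pi*0.0118) = 0.26 / 0.0741 = 3.5068.
s1 - s2 = 3.5068 * 3.2096 = 11.2553 m.

11.2553


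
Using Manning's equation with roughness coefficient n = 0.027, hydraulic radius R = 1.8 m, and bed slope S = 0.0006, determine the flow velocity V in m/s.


Manning's equation gives V = (1/n) * R^(2/3) * S^(1/2).
First, compute R^(2/3) = 1.8^(2/3) = 1.4797.
Next, S^(1/2) = 0.0006^(1/2) = 0.024495.
Then 1/n = 1/0.027 = 37.04.
V = 37.04 * 1.4797 * 0.024495 = 1.3424 m/s.

1.3424


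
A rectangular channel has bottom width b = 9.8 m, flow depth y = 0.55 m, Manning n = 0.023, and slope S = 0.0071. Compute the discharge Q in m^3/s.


For a rectangular channel, the cross-sectional area A = b * y = 9.8 * 0.55 = 5.39 m^2.
The wetted perimeter P = b + 2y = 9.8 + 2*0.55 = 10.9 m.
Hydraulic radius R = A/P = 5.39/10.9 = 0.4945 m.
Velocity V = (1/n)*R^(2/3)*S^(1/2) = (1/0.023)*0.4945^(2/3)*0.0071^(1/2) = 2.2909 m/s.
Discharge Q = A * V = 5.39 * 2.2909 = 12.348 m^3/s.

12.348


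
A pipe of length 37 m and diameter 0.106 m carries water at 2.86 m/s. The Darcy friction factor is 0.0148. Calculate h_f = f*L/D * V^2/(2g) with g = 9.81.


Darcy-Weisbach equation: h_f = f * (L/D) * V^2/(2g).
f * L/D = 0.0148 * 37/0.106 = 5.166.
V^2/(2g) = 2.86^2 / (2*9.81) = 8.1796 / 19.62 = 0.4169 m.
h_f = 5.166 * 0.4169 = 2.154 m.

2.154


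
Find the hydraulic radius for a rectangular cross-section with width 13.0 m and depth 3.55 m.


For a rectangular section:
Flow area A = b * y = 13.0 * 3.55 = 46.15 m^2.
Wetted perimeter P = b + 2y = 13.0 + 2*3.55 = 20.1 m.
Hydraulic radius R = A/P = 46.15 / 20.1 = 2.296 m.

2.296


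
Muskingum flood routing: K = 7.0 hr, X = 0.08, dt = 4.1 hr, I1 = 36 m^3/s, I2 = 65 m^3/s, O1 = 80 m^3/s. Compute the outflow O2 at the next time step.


Muskingum coefficients:
denom = 2*K*(1-X) + dt = 2*7.0*(1-0.08) + 4.1 = 16.98.
C0 = (dt - 2*K*X)/denom = (4.1 - 2*7.0*0.08)/16.98 = 0.1755.
C1 = (dt + 2*K*X)/denom = (4.1 + 2*7.0*0.08)/16.98 = 0.3074.
C2 = (2*K*(1-X) - dt)/denom = 0.5171.
O2 = C0*I2 + C1*I1 + C2*O1
   = 0.1755*65 + 0.3074*36 + 0.5171*80
   = 63.84 m^3/s.

63.84


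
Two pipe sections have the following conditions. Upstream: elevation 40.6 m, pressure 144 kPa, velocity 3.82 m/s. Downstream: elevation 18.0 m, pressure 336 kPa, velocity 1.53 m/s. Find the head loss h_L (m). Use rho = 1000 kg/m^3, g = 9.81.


Total head at each section: H = z + p/(rho*g) + V^2/(2g).
H1 = 40.6 + 144*1000/(1000*9.81) + 3.82^2/(2*9.81)
   = 40.6 + 14.679 + 0.7438
   = 56.023 m.
H2 = 18.0 + 336*1000/(1000*9.81) + 1.53^2/(2*9.81)
   = 18.0 + 34.251 + 0.1193
   = 52.37 m.
h_L = H1 - H2 = 56.023 - 52.37 = 3.653 m.

3.653


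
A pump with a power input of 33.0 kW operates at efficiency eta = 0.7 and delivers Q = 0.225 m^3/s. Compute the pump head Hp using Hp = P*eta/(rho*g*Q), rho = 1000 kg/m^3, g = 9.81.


Pump head formula: Hp = P * eta / (rho * g * Q).
Numerator: P * eta = 33.0 * 1000 * 0.7 = 23100.0 W.
Denominator: rho * g * Q = 1000 * 9.81 * 0.225 = 2207.25.
Hp = 23100.0 / 2207.25 = 10.47 m.

10.47


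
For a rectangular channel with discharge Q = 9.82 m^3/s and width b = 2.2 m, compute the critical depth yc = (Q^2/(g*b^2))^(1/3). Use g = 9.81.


Using yc = (Q^2 / (g * b^2))^(1/3):
Q^2 = 9.82^2 = 96.43.
g * b^2 = 9.81 * 2.2^2 = 9.81 * 4.84 = 47.48.
Q^2 / (g*b^2) = 96.43 / 47.48 = 2.031.
yc = 2.031^(1/3) = 1.2664 m.

1.2664


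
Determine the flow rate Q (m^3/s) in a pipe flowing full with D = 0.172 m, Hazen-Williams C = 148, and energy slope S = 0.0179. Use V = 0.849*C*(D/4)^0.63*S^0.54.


For a full circular pipe, R = D/4 = 0.172/4 = 0.043 m.
V = 0.849 * 148 * 0.043^0.63 * 0.0179^0.54
  = 0.849 * 148 * 0.137748 * 0.113904
  = 1.9715 m/s.
Pipe area A = pi*D^2/4 = pi*0.172^2/4 = 0.0232 m^2.
Q = A * V = 0.0232 * 1.9715 = 0.0458 m^3/s.

0.0458


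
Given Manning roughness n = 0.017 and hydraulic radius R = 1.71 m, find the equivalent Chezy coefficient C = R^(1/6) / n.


The Chezy coefficient relates to Manning's n through C = R^(1/6) / n.
R^(1/6) = 1.71^(1/6) = 1.093535.
C = 1.093535 / 0.017 = 64.33 m^(1/2)/s.

64.33


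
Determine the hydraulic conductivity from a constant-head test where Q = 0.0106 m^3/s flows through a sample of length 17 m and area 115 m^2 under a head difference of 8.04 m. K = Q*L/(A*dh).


From K = Q*L / (A*dh):
Numerator: Q*L = 0.0106 * 17 = 0.1802.
Denominator: A*dh = 115 * 8.04 = 924.6.
K = 0.1802 / 924.6 = 0.000195 m/s.

0.000195


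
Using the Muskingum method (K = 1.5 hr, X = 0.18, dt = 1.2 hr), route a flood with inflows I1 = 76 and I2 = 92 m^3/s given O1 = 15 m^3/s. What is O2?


Muskingum coefficients:
denom = 2*K*(1-X) + dt = 2*1.5*(1-0.18) + 1.2 = 3.66.
C0 = (dt - 2*K*X)/denom = (1.2 - 2*1.5*0.18)/3.66 = 0.1803.
C1 = (dt + 2*K*X)/denom = (1.2 + 2*1.5*0.18)/3.66 = 0.4754.
C2 = (2*K*(1-X) - dt)/denom = 0.3443.
O2 = C0*I2 + C1*I1 + C2*O1
   = 0.1803*92 + 0.4754*76 + 0.3443*15
   = 57.89 m^3/s.

57.89


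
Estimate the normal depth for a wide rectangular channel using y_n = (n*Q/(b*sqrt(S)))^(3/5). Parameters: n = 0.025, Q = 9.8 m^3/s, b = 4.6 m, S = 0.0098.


We use the wide-channel approximation y_n = (n*Q/(b*sqrt(S)))^(3/5).
sqrt(S) = sqrt(0.0098) = 0.098995.
Numerator: n*Q = 0.025 * 9.8 = 0.245.
Denominator: b*sqrt(S) = 4.6 * 0.098995 = 0.455377.
arg = 0.538.
y_n = 0.538^(3/5) = 0.6894 m.

0.6894


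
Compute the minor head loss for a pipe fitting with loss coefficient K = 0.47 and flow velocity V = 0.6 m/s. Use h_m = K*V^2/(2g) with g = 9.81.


Minor loss formula: h_m = K * V^2/(2g).
V^2 = 0.6^2 = 0.36.
V^2/(2g) = 0.36 / 19.62 = 0.0183 m.
h_m = 0.47 * 0.0183 = 0.0086 m.

0.0086


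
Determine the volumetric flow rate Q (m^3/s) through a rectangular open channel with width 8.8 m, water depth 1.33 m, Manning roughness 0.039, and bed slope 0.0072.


For a rectangular channel, the cross-sectional area A = b * y = 8.8 * 1.33 = 11.7 m^2.
The wetted perimeter P = b + 2y = 8.8 + 2*1.33 = 11.46 m.
Hydraulic radius R = A/P = 11.7/11.46 = 1.0213 m.
Velocity V = (1/n)*R^(2/3)*S^(1/2) = (1/0.039)*1.0213^(2/3)*0.0072^(1/2) = 2.2065 m/s.
Discharge Q = A * V = 11.7 * 2.2065 = 25.825 m^3/s.

25.825


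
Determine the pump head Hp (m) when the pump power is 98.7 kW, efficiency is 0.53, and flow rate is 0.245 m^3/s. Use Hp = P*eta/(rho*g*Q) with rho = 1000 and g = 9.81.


Pump head formula: Hp = P * eta / (rho * g * Q).
Numerator: P * eta = 98.7 * 1000 * 0.53 = 52311.0 W.
Denominator: rho * g * Q = 1000 * 9.81 * 0.245 = 2403.45.
Hp = 52311.0 / 2403.45 = 21.76 m.

21.76


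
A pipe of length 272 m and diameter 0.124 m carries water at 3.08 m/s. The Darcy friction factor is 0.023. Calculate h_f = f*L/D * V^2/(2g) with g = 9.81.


Darcy-Weisbach equation: h_f = f * (L/D) * V^2/(2g).
f * L/D = 0.023 * 272/0.124 = 50.4516.
V^2/(2g) = 3.08^2 / (2*9.81) = 9.4864 / 19.62 = 0.4835 m.
h_f = 50.4516 * 0.4835 = 24.394 m.

24.394


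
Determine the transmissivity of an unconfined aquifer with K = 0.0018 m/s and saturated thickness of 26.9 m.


Transmissivity is defined as T = K * h.
T = 0.0018 * 26.9
  = 0.0484 m^2/s.

0.0484


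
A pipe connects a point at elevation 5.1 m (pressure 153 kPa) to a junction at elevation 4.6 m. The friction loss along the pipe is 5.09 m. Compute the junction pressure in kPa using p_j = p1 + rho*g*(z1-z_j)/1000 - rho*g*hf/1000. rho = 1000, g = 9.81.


Junction pressure: p_j = p1 + rho*g*(z1 - z_j)/1000 - rho*g*hf/1000.
Elevation term = 1000*9.81*(5.1 - 4.6)/1000 = 4.905 kPa.
Friction term = 1000*9.81*5.09/1000 = 49.933 kPa.
p_j = 153 + 4.905 - 49.933 = 107.97 kPa.

107.97


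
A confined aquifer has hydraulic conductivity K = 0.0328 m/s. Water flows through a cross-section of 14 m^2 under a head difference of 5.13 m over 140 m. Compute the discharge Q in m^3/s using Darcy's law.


Darcy's law: Q = K * A * i, where i = dh/L.
Hydraulic gradient i = 5.13 / 140 = 0.036643.
Q = 0.0328 * 14 * 0.036643
  = 0.0168 m^3/s.

0.0168


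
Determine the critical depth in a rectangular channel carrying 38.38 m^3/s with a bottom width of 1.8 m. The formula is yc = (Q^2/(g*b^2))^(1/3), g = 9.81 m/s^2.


Using yc = (Q^2 / (g * b^2))^(1/3):
Q^2 = 38.38^2 = 1473.02.
g * b^2 = 9.81 * 1.8^2 = 9.81 * 3.24 = 31.78.
Q^2 / (g*b^2) = 1473.02 / 31.78 = 46.3505.
yc = 46.3505^(1/3) = 3.592 m.

3.592


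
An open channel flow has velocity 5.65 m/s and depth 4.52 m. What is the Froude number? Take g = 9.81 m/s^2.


The Froude number is defined as Fr = V / sqrt(g*y).
g*y = 9.81 * 4.52 = 44.3412.
sqrt(g*y) = sqrt(44.3412) = 6.6589.
Fr = 5.65 / 6.6589 = 0.8485.

0.8485


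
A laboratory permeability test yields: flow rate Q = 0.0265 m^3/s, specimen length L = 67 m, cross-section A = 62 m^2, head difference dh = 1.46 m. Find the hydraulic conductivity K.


From K = Q*L / (A*dh):
Numerator: Q*L = 0.0265 * 67 = 1.7755.
Denominator: A*dh = 62 * 1.46 = 90.52.
K = 1.7755 / 90.52 = 0.019614 m/s.

0.019614
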